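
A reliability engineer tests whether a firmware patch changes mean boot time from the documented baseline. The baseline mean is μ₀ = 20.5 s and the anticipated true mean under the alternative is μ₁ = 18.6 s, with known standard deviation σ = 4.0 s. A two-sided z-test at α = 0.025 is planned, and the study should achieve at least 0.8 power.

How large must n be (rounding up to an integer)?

n = 43

Standardized effect: d = |μ₁ − μ₀| / σ = |18.6 − 20.5| / 4.0 = 0.4750
Set Φ(δ − 2.241) = 0.8; then δ − 2.241 = Φ⁻¹(0.8) = 0.842, giving δ = 3.083.
(The Φ(−δ − z_{α/2}) term is vanishingly small for δ > 0 and is dropped in the standard sample-size formula.)
δ = d·√n ⇒ n = (δ/d)² = (3.083 / 0.4750)² = 42.13.
Round up to the next whole unit.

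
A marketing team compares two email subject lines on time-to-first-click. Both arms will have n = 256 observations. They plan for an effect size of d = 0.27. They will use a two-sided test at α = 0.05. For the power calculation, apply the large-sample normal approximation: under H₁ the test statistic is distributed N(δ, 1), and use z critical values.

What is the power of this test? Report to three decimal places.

Noncentrality parameter: δ = d·√(n/2) = 0.27 × √(256/2) = 3.0547
Two-sided α = 0.05 → critical value z_{0.025} = 1.960.
Power = Φ(δ − 1.960) + Φ(−δ − 1.960) = Φ(1.095) + Φ(-5.015) = 0.8632 + 0.0000 = 0.8632.

Power ≈ 0.863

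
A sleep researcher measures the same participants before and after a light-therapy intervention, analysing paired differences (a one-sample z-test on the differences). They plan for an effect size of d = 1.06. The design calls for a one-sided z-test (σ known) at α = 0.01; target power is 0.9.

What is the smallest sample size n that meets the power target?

Set Φ(δ − 2.326) = 0.9; then δ − 2.326 = Φ⁻¹(0.9) = 1.282, giving δ = 3.608.
δ = d·√n ⇒ n = (δ/d)² = (3.608 / 1.06)² = 11.59.
Rounding up, n = 12.

n = 12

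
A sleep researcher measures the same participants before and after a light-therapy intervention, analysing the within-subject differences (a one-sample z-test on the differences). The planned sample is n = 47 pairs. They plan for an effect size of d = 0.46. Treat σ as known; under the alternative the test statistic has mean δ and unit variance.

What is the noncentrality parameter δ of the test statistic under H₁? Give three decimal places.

The noncentrality parameter scales effect size by the design's sample-size factor: δ = d·√n = 0.46 × √47 = 3.1536

δ ≈ 3.154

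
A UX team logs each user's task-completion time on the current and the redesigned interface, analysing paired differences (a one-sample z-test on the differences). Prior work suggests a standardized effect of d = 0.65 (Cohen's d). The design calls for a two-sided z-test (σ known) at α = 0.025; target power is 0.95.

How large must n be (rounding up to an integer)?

n = 36

For power 0.95 need Φ(δ − z_{0.0125}) = 0.95, so δ = z_{0.0125} + z_{0.05} = 2.241 + 1.645 = 3.886.
(Ignoring the negligible lower-tail rejection probability gives the usual closed-form inversion.)
δ = d·√n ⇒ n = (δ/d)² = (3.886 / 0.65)² = 35.75.
Rounding up, n = 36.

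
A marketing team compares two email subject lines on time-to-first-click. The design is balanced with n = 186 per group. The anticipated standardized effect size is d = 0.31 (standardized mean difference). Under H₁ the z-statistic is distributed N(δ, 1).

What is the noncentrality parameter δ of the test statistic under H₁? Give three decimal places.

δ ≈ 2.990

The noncentrality parameter scales effect size by the design's sample-size factor: δ = d·√(n/2) = 0.31 × √(186/2) = 2.9895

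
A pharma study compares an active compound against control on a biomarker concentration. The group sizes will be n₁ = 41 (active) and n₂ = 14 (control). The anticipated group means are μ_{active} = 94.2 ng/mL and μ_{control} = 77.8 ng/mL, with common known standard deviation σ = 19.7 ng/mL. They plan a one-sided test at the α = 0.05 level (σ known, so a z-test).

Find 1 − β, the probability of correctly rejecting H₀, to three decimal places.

Standardized effect: d = |μ_{active} − μ_{control}| / σ = |94.2 − 77.8| / 19.7 = 0.8325
Noncentrality parameter: δ = d / √(1/n₁ + 1/n₂) = 0.8325 / √(1/41 + 1/14) = 2.6894
One-sided α = 0.05 → critical value z_{0.05} = 1.645.
Power = P(Z > 1.645 − δ) = Φ(1.045) = 0.8519.

Power ≈ 0.852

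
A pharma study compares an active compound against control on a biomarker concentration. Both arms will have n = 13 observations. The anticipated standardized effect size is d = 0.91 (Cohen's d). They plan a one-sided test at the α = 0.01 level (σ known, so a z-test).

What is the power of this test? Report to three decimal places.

Noncentrality parameter: δ = d·√(n/2) = 0.91 × √(13/2) = 2.3201
Critical value for a one-sided test at α = 0.01: z_α = 2.326.
Power = Φ(δ − 2.326) = Φ(-0.006) = 0.4975.

Power ≈ 0.497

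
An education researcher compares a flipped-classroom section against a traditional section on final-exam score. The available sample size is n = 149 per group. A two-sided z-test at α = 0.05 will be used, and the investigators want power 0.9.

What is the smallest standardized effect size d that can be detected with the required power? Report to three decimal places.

Required noncentrality: δ = z_{0.025} + z_{0.10} = 1.960 + 1.282 = 3.242.
(Lower-tail contribution to power is negligible for δ > 0.)
δ = d·√(n/2) ⇒ d = δ/√(n/2) = 3.242/√(149/2) = 0.3756.

d ≈ 0.376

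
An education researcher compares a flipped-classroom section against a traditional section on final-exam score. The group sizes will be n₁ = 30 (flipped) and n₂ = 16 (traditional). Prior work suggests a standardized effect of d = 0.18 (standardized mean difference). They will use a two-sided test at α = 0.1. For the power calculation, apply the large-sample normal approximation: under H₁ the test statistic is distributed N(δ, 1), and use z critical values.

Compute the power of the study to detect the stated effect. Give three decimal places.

Noncentrality parameter: δ = d / √(1/n₁ + 1/n₂) = 0.18 / √(1/30 + 1/16) = 0.5815
Critical value for a two-sided test at α = 0.1: z_{α/2} = 1.645.
Power = Φ(δ − 1.645) + Φ(−δ − 1.645) = Φ(-1.063) + Φ(-2.226) = 0.1438 + 0.0130 = 0.1568.

Power ≈ 0.157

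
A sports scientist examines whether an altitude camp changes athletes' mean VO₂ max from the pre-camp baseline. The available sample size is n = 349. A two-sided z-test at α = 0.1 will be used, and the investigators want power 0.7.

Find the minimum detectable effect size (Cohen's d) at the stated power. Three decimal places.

Need Φ(δ − 1.645) = 0.7, so δ = 1.645 + 0.524 = 2.169.
(Lower-tail contribution to power is negligible for δ > 0.)
δ = d·√n ⇒ d = δ/√n = 2.169/√349 = 0.1161.

d ≈ 0.116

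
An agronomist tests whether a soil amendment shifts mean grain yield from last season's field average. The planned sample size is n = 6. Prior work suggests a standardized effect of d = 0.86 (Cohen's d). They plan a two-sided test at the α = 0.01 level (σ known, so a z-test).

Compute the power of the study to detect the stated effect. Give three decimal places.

Power ≈ 0.319

Noncentrality parameter: δ = d·√n = 0.86 × √6 = 2.1066
Two-sided α = 0.01 → critical value z_{0.005} = 2.576.
Power = Φ(δ − 2.576) + Φ(−δ − 2.576) = Φ(-0.469) + Φ(-4.682) = 0.3194 + 0.0000 = 0.3194.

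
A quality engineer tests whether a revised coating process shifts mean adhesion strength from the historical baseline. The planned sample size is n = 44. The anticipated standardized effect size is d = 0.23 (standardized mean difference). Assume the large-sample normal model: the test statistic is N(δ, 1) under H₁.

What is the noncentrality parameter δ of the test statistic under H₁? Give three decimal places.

The noncentrality parameter scales effect size by the design's sample-size factor: δ = d·√n = 0.23 × √44 = 1.5256

δ ≈ 1.526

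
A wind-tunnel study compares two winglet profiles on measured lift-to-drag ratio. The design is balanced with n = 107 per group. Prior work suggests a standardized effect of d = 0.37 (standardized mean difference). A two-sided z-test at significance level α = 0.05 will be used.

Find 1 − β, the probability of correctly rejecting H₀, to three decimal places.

Power ≈ 0.772

Noncentrality parameter: λ = d·√(n/2) = 0.37 × √(107/2) = 2.7063
Critical value for a two-sided test at α = 0.05: z_{α/2} = 1.960.
Power = Φ(λ − 1.960) + Φ(−λ − 1.960) = Φ(0.746) + Φ(-4.666) = 0.7723 + 0.0000 = 0.7723.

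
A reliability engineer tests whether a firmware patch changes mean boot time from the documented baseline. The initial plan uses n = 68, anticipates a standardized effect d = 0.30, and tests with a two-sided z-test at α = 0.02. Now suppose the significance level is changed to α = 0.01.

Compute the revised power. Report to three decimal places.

δ = d·√n = 0.30 × √68 = 2.4739 (unchanged). New critical value: z_{0.005} = 2.576.
Revised power = Φ(δ − 2.576) + Φ(−δ − 2.576) = Φ(-0.102) + Φ(-5.050) = 0.4594 + 0.0000 = 0.4594.

Power ≈ 0.459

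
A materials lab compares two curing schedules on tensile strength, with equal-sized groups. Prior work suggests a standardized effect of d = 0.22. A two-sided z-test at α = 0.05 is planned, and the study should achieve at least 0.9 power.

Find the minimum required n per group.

Set Φ(δ − 1.960) = 0.9; then δ − 1.960 = Φ⁻¹(0.9) = 1.282, giving δ = 3.242.
(For δ > 0 the lower-tail rejection region contributes negligibly to power, so the one-term inversion is standard.)
δ = d·√(n/2) ⇒ n = 2(δ/d)² = 2 × (3.242 / 0.22)² = 434.19.
Round up to the next whole unit.

n = 435 per group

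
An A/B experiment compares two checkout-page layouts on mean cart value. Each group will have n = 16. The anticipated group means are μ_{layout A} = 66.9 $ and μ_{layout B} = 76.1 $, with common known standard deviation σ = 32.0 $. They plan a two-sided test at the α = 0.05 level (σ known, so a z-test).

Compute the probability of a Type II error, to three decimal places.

β ≈ 0.871

Standardized effect: d = |μ_{layout A} − μ_{layout B}| / σ = |66.9 − 76.1| / 32.0 = 0.2875
Noncentrality parameter: δ = d·√(n/2) = 0.2875 × √(16/2) = 0.8132
Two-sided α = 0.05 → critical value z_{0.025} = 1.960.
Power = Φ(δ − 1.960) + Φ(−δ − 1.960) = Φ(-1.147) + Φ(-2.773) = 0.1257 + 0.0028 = 0.1285.
Type II error: β = 1 − power = 1 − 0.1285 = 0.8715.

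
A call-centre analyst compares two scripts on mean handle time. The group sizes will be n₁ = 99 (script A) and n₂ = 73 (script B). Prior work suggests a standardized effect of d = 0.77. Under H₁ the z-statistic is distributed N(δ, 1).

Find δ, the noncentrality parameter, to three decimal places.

δ = d / √(1/n₁ + 1/n₂) = 0.77 / √(1/99 + 1/73) = 4.9912

δ ≈ 4.991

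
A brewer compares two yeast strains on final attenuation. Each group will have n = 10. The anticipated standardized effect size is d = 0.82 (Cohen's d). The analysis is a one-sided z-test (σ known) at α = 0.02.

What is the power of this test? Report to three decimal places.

Noncentrality parameter: δ = d·√(n/2) = 0.82 × √(10/2) = 1.8336
One-sided α = 0.02 → critical value z_{0.02} = 2.054.
Power = Φ(δ − 2.054) = Φ(-0.220) = 0.4129.

Power ≈ 0.413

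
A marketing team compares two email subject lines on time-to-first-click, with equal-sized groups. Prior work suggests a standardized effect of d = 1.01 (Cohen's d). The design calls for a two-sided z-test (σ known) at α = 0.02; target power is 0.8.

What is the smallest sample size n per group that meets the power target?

For power 0.8 need Φ(δ − z_{0.01}) = 0.8, so δ = z_{0.01} + z_{0.20} = 2.326 + 0.842 = 3.168.
(Ignoring the negligible lower-tail rejection probability gives the usual closed-form inversion.)
δ = d·√(n/2) ⇒ n = 2(δ/d)² = 2 × (3.168 / 1.01)² = 19.68.
Round up to the next whole unit.

n = 20 per group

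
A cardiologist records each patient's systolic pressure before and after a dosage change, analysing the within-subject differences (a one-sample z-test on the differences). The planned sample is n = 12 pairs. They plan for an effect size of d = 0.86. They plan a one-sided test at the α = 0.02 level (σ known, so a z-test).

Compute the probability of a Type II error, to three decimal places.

Noncentrality parameter: δ = d·√n = 0.86 × √12 = 2.9791
Critical value for a one-sided test at α = 0.02: z_α = 2.054.
Power = Φ(δ − 2.054) = Φ(0.925) = 0.8226.
Type II error: β = 1 − power = 1 − 0.8226 = 0.1774.

β ≈ 0.177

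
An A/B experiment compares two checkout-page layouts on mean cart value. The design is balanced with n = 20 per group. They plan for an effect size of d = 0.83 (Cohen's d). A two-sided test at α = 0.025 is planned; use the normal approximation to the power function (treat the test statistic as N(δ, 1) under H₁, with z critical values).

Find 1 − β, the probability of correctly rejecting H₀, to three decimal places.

Noncentrality parameter: δ = d·√(n/2) = 0.83 × √(20/2) = 2.6247
Critical value for a two-sided test at α = 0.025: z_{α/2} = 2.241.
Power = Φ(δ − 2.241) + Φ(−δ − 2.241) = Φ(0.383) + Φ(-4.866) = 0.6492 + 0.0000 = 0.6492.

Power ≈ 0.649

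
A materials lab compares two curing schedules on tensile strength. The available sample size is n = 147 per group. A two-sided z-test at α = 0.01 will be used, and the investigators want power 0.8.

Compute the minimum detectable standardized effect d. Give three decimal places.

Need Φ(δ − 2.576) = 0.8, so δ = 2.576 + 0.842 = 3.417.
(The second rejection-region term Φ(−δ − z_{α/2}) is negligible and dropped.)
δ = d·√(n/2) ⇒ d = δ/√(n/2) = 3.417/√(147/2) = 0.3986.

d ≈ 0.399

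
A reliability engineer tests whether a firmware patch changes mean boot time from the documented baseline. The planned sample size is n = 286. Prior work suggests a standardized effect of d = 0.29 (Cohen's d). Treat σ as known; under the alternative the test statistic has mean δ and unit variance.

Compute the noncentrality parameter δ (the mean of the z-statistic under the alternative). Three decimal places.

δ ≈ 4.904

The noncentrality parameter scales effect size by the design's sample-size factor: δ = d·√n = 0.29 × √286 = 4.9043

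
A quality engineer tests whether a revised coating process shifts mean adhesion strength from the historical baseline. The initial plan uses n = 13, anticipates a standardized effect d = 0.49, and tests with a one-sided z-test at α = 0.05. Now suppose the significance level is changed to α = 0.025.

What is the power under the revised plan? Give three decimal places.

δ = d·√n = 0.49 × √13 = 1.7667 (unchanged). New critical value: z_{0.025} = 1.960.
Revised power = P(Z > 1.960 − δ) = Φ(-0.193) = 0.4234.

Power ≈ 0.423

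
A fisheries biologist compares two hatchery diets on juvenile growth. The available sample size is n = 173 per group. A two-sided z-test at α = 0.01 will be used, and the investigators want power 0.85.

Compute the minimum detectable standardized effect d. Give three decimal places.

Required noncentrality: δ = z_{0.005} + z_{0.15} = 2.576 + 1.036 = 3.612.
(The second rejection-region term Φ(−δ − z_{α/2}) is negligible and dropped.)
δ = d·√(n/2) ⇒ d = δ/√(n/2) = 3.612/√(173/2) = 0.3884.

d ≈ 0.388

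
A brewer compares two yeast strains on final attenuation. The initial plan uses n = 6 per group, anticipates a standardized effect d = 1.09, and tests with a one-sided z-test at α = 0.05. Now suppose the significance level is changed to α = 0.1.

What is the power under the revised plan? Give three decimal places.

Power ≈ 0.728

δ = d·√(n/2) = 1.09 × √(6/2) = 1.8879 (unchanged). New critical value: z_{0.1} = 1.282.
Revised power = Φ(δ − 1.282) = Φ(0.606) = 0.7279.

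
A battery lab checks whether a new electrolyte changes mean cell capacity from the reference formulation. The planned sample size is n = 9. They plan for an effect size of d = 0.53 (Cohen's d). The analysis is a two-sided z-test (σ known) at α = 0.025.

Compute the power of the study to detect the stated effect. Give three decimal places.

Power ≈ 0.257

Noncentrality parameter: δ = d·√n = 0.53 × √9 = 1.5900
Two-sided α = 0.025 → critical value z_{0.0125} = 2.241.
Power = Φ(δ − 2.241) + Φ(−δ − 2.241) = Φ(-0.651) + Φ(-3.831) = 0.2574 + 0.0001 = 0.2575.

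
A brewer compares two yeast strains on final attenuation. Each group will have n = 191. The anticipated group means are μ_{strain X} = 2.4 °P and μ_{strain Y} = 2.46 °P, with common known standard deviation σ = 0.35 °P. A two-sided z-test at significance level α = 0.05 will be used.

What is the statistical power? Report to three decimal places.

Power ≈ 0.388

Standardized effect: d = |μ_{strain X} − μ_{strain Y}| / σ = |2.4 − 2.46| / 0.35 = 0.1714
Noncentrality parameter: δ = d·√(n/2) = 0.1714 × √(191/2) = 1.6753
Critical value for a two-sided test at α = 0.05: z_{α/2} = 1.960.
Power = Φ(δ − 1.960) + Φ(−δ − 1.960) = Φ(-0.285) + Φ(-3.635) = 0.3879 + 0.0001 = 0.3881.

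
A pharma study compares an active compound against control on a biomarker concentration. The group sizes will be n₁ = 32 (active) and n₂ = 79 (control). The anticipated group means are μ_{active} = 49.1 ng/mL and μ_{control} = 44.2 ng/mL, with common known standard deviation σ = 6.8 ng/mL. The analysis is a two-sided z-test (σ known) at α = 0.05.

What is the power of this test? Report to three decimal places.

Power ≈ 0.930

Standardized effect: d = |μ_{active} − μ_{control}| / σ = |49.1 − 44.2| / 6.8 = 0.7206
Noncentrality parameter: δ = d / √(1/n₁ + 1/n₂) = 0.7206 / √(1/32 + 1/79) = 3.4389
Two-sided α = 0.05 → critical value z_{0.025} = 1.960.
Power = Φ(δ − 1.960) + Φ(−δ − 1.960) = Φ(1.479) + Φ(-5.399) = 0.9304 + 0.0000 = 0.9304.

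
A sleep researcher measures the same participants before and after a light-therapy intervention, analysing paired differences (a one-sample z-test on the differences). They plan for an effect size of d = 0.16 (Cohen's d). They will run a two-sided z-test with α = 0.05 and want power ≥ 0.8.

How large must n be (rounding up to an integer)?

n = 307

Set Φ(δ − 1.960) = 0.8; then δ − 1.960 = Φ⁻¹(0.8) = 0.842, giving δ = 2.802.
(For δ > 0 the lower-tail rejection region contributes negligibly to power, so the one-term inversion is standard.)
δ = d·√n ⇒ n = (δ/d)² = (2.802 / 0.16)² = 306.60.
Rounding up, n = 307.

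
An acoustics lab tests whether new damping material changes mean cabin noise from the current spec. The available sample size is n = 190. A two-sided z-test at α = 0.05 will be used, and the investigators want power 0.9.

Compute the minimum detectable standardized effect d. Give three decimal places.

Required noncentrality: δ = z_{0.025} + z_{0.10} = 1.960 + 1.282 = 3.242.
(Lower-tail contribution to power is negligible for δ > 0.)
δ = d·√n ⇒ d = δ/√n = 3.242/√190 = 0.2352.

d ≈ 0.235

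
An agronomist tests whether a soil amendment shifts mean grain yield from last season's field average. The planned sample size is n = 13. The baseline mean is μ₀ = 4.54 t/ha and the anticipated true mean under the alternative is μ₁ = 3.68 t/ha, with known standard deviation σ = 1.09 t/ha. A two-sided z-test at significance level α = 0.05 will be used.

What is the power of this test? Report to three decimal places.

Power ≈ 0.812

Standardized effect: d = |μ₁ − μ₀| / σ = |3.68 − 4.54| / 1.09 = 0.7890
Noncentrality parameter: δ = d·√n = 0.7890 × √13 = 2.8447
Critical value for a two-sided test at α = 0.05: z_{α/2} = 1.960.
Power = Φ(δ − 1.960) + Φ(−δ − 1.960) = Φ(0.885) + Φ(-4.805) = 0.8119 + 0.0000 = 0.8119.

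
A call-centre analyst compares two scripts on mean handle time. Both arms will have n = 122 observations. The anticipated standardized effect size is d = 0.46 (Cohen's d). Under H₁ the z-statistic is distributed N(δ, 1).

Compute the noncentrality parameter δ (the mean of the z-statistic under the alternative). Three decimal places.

The noncentrality parameter scales effect size by the design's sample-size factor: δ = d·√(n/2) = 0.46 × √(122/2) = 3.5927

δ ≈ 3.593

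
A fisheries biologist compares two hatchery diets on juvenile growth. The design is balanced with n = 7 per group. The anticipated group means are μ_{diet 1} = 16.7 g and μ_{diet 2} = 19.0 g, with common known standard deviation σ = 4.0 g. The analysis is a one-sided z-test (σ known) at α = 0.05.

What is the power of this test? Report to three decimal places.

Standardized effect: d = |μ_{diet 1} − μ_{diet 2}| / σ = |16.7 − 19.0| / 4.0 = 0.5750
Noncentrality parameter: δ = d·√(n/2) = 0.5750 × √(7/2) = 1.0757
One-sided α = 0.05 → critical value z_{0.05} = 1.645.
Power = Φ(δ − 1.645) = Φ(-0.569) = 0.2846.

Power ≈ 0.285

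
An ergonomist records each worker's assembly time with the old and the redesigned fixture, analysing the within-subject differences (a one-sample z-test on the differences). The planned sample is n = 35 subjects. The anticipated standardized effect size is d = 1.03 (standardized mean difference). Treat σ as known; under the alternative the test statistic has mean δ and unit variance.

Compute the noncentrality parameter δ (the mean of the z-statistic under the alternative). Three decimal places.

The noncentrality parameter scales effect size by the design's sample-size factor: δ = d·√n = 1.03 × √35 = 6.0936

δ ≈ 6.094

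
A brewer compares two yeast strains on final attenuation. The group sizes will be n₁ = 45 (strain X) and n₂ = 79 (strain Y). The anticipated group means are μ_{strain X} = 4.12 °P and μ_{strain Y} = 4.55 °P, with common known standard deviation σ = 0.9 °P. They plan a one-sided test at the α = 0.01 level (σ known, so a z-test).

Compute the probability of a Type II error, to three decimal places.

Standardized effect: d = |μ_{strain X} − μ_{strain Y}| / σ = |4.12 − 4.55| / 0.9 = 0.4778
Noncentrality parameter: δ = d / √(1/n₁ + 1/n₂) = 0.4778 / √(1/45 + 1/79) = 2.5582
One-sided α = 0.01 → critical value z_{0.01} = 2.326.
Power = Φ(δ − 2.326) = Φ(0.232) = 0.5917.
Type II error: β = 1 − power = 1 − 0.5917 = 0.4083.

β ≈ 0.408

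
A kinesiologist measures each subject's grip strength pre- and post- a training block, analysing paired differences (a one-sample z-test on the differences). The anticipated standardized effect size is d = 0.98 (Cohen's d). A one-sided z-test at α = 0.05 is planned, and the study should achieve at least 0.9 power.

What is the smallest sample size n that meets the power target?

For power 0.9 need Φ(δ − z_{0.05}) = 0.9, so δ = z_{0.05} + z_{0.10} = 1.645 + 1.282 = 2.926.
δ = d·√n ⇒ n = (δ/d)² = (2.926 / 0.98)² = 8.92.
Round up to the next whole unit.

n = 9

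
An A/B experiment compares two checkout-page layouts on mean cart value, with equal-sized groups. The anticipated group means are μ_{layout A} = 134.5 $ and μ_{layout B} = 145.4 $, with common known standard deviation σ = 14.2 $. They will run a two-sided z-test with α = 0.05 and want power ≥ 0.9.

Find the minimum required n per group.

n = 36 per group

Standardized effect: d = |μ_{layout A} − μ_{layout B}| / σ = |134.5 − 145.4| / 14.2 = 0.7676
Set Φ(δ − 1.960) = 0.9; then δ − 1.960 = Φ⁻¹(0.9) = 1.282, giving δ = 3.242.
(Ignoring the negligible lower-tail rejection probability gives the usual closed-form inversion.)
δ = d·√(n/2) ⇒ n = 2(δ/d)² = 2 × (3.242 / 0.7676)² = 35.67.
Rounding up, n = 36 per group.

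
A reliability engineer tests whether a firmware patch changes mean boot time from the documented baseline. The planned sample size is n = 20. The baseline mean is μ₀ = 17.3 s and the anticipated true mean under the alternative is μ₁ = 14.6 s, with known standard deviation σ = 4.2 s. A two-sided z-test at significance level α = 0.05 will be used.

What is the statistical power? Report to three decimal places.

Standardized effect: d = |μ₁ − μ₀| / σ = |14.6 − 17.3| / 4.2 = 0.6429
Noncentrality parameter: δ = d·√n = 0.6429 × √20 = 2.8749
Two-sided α = 0.05 → critical value z_{0.025} = 1.960.
Power = Φ(δ − 1.960) + Φ(−δ − 1.960) = Φ(0.915) + Φ(-4.835) = 0.8199 + 0.0000 = 0.8199.

Power ≈ 0.820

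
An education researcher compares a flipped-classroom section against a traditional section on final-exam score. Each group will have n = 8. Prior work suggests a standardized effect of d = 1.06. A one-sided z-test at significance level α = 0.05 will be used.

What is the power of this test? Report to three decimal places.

Power ≈ 0.683

Noncentrality parameter: δ = d·√(n/2) = 1.06 × √(8/2) = 2.1200
Critical value for a one-sided test at α = 0.05: z_α = 1.645.
Power = P(Z > 1.645 − δ) = Φ(0.475) = 0.6827.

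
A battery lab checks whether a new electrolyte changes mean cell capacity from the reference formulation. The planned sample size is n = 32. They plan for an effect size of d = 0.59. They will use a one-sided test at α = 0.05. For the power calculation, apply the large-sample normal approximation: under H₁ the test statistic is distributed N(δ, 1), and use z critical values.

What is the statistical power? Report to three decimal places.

Power ≈ 0.955

Noncentrality parameter: δ = d·√n = 0.59 × √32 = 3.3375
One-sided α = 0.05 → critical value z_{0.05} = 1.645.
Power = Φ(δ − 1.645) = Φ(1.693) = 0.9547.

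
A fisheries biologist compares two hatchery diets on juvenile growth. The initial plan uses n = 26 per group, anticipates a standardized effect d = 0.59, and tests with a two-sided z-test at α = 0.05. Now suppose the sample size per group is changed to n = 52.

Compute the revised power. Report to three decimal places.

Power ≈ 0.853

With n = 52 per group: δ = d·√(n/2) = 0.59 × √(52/2) = 3.0084. Critical value z_{0.025} = 1.960.
Revised power = Φ(δ − 1.960) + Φ(−δ − 1.960) = Φ(1.048) + Φ(-4.968) = 0.8528 + 0.0000 = 0.8528.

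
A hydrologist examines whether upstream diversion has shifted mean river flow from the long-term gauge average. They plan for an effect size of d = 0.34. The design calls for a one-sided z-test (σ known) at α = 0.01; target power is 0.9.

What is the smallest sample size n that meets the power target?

n = 113

Set Φ(δ − 2.326) = 0.9; then δ − 2.326 = Φ⁻¹(0.9) = 1.282, giving δ = 3.608.
δ = d·√n ⇒ n = (δ/d)² = (3.608 / 0.34)² = 112.60.
Round up to the next whole unit.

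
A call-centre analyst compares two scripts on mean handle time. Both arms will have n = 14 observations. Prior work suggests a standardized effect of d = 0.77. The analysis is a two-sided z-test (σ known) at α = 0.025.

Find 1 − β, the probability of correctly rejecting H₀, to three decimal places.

Power ≈ 0.419

Noncentrality parameter: δ = d·√(n/2) = 0.77 × √(14/2) = 2.0372
Critical value for a two-sided test at α = 0.025: z_{α/2} = 2.241.
Power = Φ(δ − 2.241) + Φ(−δ − 2.241) = Φ(-0.204) + Φ(-4.279) = 0.4191 + 0.0000 = 0.4191.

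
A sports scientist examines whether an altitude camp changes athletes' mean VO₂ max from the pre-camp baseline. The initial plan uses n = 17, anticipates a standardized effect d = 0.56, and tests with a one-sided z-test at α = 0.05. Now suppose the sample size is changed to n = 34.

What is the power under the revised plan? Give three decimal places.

With n = 34: δ = d·√n = 0.56 × √34 = 3.2653. Critical value z_{0.05} = 1.645.
Revised power = Φ(δ − 1.645) = Φ(1.620) = 0.9474.

Power ≈ 0.947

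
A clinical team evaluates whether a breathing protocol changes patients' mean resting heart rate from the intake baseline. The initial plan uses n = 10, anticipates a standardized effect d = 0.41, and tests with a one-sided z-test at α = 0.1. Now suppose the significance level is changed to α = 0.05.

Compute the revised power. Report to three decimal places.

Power ≈ 0.364

δ = d·√n = 0.41 × √10 = 1.2965 (unchanged). New critical value: z_{0.05} = 1.645.
Revised power = Φ(δ − 1.645) = Φ(-0.348) = 0.3638.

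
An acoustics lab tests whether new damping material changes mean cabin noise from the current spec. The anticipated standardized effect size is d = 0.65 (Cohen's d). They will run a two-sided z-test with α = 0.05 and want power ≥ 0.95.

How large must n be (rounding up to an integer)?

n = 31

Set Φ(δ − 1.960) = 0.95; then δ − 1.960 = Φ⁻¹(0.95) = 1.645, giving δ = 3.605.
(For δ > 0 the lower-tail rejection region contributes negligibly to power, so the one-term inversion is standard.)
δ = d·√n ⇒ n = (δ/d)² = (3.605 / 0.65)² = 30.76.
Rounding up, n = 31.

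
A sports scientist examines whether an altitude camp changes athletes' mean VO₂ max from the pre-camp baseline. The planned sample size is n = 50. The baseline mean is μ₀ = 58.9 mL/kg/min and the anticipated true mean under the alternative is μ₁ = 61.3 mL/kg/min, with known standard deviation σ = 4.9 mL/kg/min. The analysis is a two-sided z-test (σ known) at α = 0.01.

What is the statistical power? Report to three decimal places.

Standardized effect: d = |μ₁ − μ₀| / σ = |61.3 − 58.9| / 4.9 = 0.4898
Noncentrality parameter: δ = d·√n = 0.4898 × √50 = 3.4634
Two-sided α = 0.01 → critical value z_{0.005} = 2.576.
Power = Φ(δ − 2.576) + Φ(−δ − 2.576) = Φ(0.888) + Φ(-6.039) = 0.8126 + 0.0000 = 0.8126.

Power ≈ 0.813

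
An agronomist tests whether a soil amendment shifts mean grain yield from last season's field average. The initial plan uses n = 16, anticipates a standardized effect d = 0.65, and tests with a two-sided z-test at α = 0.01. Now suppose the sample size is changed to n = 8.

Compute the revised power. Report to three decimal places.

With n = 8: δ = d·√n = 0.65 × √8 = 1.8385. Critical value z_{0.005} = 2.576.
Revised power = Φ(δ − 2.576) + Φ(−δ − 2.576) = Φ(-0.737) + Φ(-4.414) = 0.2305 + 0.0000 = 0.2305.

Power ≈ 0.230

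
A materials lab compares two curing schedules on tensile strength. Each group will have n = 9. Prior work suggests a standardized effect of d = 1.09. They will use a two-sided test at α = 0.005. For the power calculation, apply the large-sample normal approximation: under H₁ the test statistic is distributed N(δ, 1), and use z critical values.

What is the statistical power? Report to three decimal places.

Power ≈ 0.310

Noncentrality parameter: δ = d·√(n/2) = 1.09 × √(9/2) = 2.3122
Two-sided α = 0.005 → critical value z_{0.0025} = 2.807.
Power = Φ(δ − 2.807) + Φ(−δ − 2.807) = Φ(-0.495) + Φ(-5.119) = 0.3104 + 0.0000 = 0.3104.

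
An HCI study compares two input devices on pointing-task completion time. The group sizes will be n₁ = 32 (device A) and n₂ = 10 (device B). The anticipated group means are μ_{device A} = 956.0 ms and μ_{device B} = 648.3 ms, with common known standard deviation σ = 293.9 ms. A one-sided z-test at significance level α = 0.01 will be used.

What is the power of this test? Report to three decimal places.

Power ≈ 0.713

Standardized effect: d = |μ_{device A} − μ_{device B}| / σ = |956.0 − 648.3| / 293.9 = 1.0470
Noncentrality parameter: δ = d / √(1/n₁ + 1/n₂) = 1.0470 / √(1/32 + 1/10) = 2.8899
Critical value for a one-sided test at α = 0.01: z_α = 2.326.
Power = P(Z > 2.326 − δ) = Φ(0.564) = 0.7135.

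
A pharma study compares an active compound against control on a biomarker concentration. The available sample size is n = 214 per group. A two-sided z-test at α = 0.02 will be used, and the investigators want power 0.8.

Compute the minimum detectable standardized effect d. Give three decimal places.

d ≈ 0.306

Need Φ(δ − 2.326) = 0.8, so δ = 2.326 + 0.842 = 3.168.
(The second rejection-region term Φ(−δ − z_{α/2}) is negligible and dropped.)
δ = d·√(n/2) ⇒ d = δ/√(n/2) = 3.168/√(214/2) = 0.3063.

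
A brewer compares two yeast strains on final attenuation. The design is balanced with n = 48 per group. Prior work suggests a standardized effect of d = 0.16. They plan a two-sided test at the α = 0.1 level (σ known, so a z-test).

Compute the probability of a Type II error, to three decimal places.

Noncentrality parameter: δ = d·√(n/2) = 0.16 × √(48/2) = 0.7838
Critical value for a two-sided test at α = 0.1: z_{α/2} = 1.645.
Power = Φ(δ − 1.645) + Φ(−δ − 1.645) = Φ(-0.861) + Φ(-2.429) = 0.1946 + 0.0076 = 0.2022.
Type II error: β = 1 − power = 1 − 0.2022 = 0.7978.

β ≈ 0.798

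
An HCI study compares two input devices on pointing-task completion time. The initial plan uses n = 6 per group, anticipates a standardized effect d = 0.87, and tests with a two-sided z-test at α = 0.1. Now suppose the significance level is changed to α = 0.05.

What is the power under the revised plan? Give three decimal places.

Power ≈ 0.326

δ = d·√(n/2) = 0.87 × √(6/2) = 1.5069 (unchanged). New critical value: z_{0.025} = 1.960.
Revised power = Φ(δ − 1.960) + Φ(−δ − 1.960) = Φ(-0.453) + Φ(-3.467) = 0.3252 + 0.0003 = 0.3255.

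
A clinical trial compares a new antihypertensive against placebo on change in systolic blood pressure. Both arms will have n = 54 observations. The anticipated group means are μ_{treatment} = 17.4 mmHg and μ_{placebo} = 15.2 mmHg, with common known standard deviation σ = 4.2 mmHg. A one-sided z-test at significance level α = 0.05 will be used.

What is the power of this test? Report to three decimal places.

Standardized effect: d = |μ_{treatment} − μ_{placebo}| / σ = |17.4 − 15.2| / 4.2 = 0.5238
Noncentrality parameter: δ = d·√(n/2) = 0.5238 × √(54/2) = 2.7218
One-sided α = 0.05 → critical value z_{0.05} = 1.645.
Power = Φ(δ − 1.645) = Φ(1.077) = 0.8592.

Power ≈ 0.859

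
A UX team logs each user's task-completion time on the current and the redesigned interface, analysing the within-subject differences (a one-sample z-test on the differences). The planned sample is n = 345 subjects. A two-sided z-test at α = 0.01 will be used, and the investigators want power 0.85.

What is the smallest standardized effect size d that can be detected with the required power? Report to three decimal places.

Required noncentrality: δ = z_{0.005} + z_{0.15} = 2.576 + 1.036 = 3.612.
(Lower-tail contribution to power is negligible for δ > 0.)
δ = d·√n ⇒ d = δ/√n = 3.612/√345 = 0.1945.

d ≈ 0.194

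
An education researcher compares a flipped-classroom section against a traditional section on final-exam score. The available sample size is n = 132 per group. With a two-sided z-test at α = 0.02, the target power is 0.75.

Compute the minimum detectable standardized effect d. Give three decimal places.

Required noncentrality: δ = z_{0.01} + z_{0.25} = 2.326 + 0.674 = 3.001.
(The second rejection-region term Φ(−δ − z_{α/2}) is negligible and dropped.)
δ = d·√(n/2) ⇒ d = δ/√(n/2) = 3.001/√(132/2) = 0.3694.

d ≈ 0.369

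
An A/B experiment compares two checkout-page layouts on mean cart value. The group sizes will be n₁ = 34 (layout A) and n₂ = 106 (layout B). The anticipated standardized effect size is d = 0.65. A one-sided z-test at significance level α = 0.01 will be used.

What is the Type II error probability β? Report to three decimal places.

β ≈ 0.166

Noncentrality parameter: δ = d / √(1/n₁ + 1/n₂) = 0.65 / √(1/34 + 1/106) = 3.2979
Critical value for a one-sided test at α = 0.01: z_α = 2.326.
Power = Φ(δ − 2.326) = Φ(0.972) = 0.8344.
Type II error: β = 1 − power = 1 − 0.8344 = 0.1656.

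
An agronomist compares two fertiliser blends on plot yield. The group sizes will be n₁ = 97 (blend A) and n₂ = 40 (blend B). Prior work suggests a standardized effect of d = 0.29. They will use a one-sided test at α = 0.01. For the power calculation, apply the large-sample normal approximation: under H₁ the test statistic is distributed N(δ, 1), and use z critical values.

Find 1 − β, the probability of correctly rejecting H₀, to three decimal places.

Power ≈ 0.217

Noncentrality parameter: δ = d / √(1/n₁ + 1/n₂) = 0.29 / √(1/97 + 1/40) = 1.5433
One-sided α = 0.01 → critical value z_{0.01} = 2.326.
Power = Φ(δ − 2.326) = Φ(-0.783) = 0.2168.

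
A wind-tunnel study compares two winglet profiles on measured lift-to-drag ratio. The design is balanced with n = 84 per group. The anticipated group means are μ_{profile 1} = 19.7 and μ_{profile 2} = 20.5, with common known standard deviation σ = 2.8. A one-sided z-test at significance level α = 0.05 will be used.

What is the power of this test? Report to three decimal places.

Standardized effect: d = |μ_{profile 1} − μ_{profile 2}| / σ = |19.7 − 20.5| / 2.8 = 0.2857
Noncentrality parameter: δ = d·√(n/2) = 0.2857 × √(84/2) = 1.8516
Critical value for a one-sided test at α = 0.05: z_α = 1.645.
Power = Φ(δ − 1.645) = Φ(0.207) = 0.5819.

Power ≈ 0.582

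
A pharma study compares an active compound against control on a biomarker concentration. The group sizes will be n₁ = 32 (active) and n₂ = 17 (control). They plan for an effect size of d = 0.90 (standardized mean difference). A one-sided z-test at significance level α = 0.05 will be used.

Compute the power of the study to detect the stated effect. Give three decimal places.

Power ≈ 0.912

Noncentrality parameter: δ = d / √(1/n₁ + 1/n₂) = 0.90 / √(1/32 + 1/17) = 2.9988
One-sided α = 0.05 → critical value z_{0.05} = 1.645.
Power = P(Z > 1.645 − δ) = Φ(1.354) = 0.9121.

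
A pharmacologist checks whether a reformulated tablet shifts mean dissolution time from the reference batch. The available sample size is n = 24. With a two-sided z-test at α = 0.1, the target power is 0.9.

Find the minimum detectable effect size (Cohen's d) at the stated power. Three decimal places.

Required noncentrality: δ = z_{0.05} + z_{0.10} = 1.645 + 1.282 = 2.926.
(The second rejection-region term Φ(−δ − z_{α/2}) is negligible and dropped.)
δ = d·√n ⇒ d = δ/√n = 2.926/√24 = 0.5973.

d ≈ 0.597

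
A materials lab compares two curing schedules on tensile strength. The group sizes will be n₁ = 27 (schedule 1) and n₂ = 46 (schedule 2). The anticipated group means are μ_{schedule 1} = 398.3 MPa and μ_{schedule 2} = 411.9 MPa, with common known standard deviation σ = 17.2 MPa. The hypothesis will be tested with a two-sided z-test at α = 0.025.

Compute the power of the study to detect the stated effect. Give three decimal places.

Power ≈ 0.846

Standardized effect: d = |μ_{schedule 1} − μ_{schedule 2}| / σ = |398.3 − 411.9| / 17.2 = 0.7907
Noncentrality parameter: δ = d / √(1/n₁ + 1/n₂) = 0.7907 / √(1/27 + 1/46) = 3.2614
Critical value for a two-sided test at α = 0.025: z_{α/2} = 2.241.
Power = Φ(δ − 2.241) + Φ(−δ − 2.241) = Φ(1.020) + Φ(-5.503) = 0.8461 + 0.0000 = 0.8461.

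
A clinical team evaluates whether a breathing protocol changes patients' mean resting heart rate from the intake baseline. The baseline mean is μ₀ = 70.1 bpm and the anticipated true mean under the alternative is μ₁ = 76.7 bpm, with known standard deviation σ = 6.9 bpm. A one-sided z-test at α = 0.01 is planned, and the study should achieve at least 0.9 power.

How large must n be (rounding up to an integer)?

n = 15

Standardized effect: d = |μ₁ − μ₀| / σ = |76.7 − 70.1| / 6.9 = 0.9565
Set Φ(δ − 2.326) = 0.9; then δ − 2.326 = Φ⁻¹(0.9) = 1.282, giving δ = 3.608.
δ = d·√n ⇒ n = (δ/d)² = (3.608 / 0.9565)² = 14.23.
Rounding up, n = 15.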